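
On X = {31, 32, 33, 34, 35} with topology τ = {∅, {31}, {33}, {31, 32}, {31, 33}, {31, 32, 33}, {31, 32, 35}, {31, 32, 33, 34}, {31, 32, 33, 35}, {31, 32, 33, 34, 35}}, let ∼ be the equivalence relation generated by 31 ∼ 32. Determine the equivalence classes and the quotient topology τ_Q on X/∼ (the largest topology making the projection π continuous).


X/∼ = {[31=32], [33], [34], [35]}; |τ_Q| = 8.

Equivalence classes: [31=32], [33], [34], [35].
Quotient map π: X → X/∼ sends 31 ↦ [31=32], 32 ↦ [31=32], 33 ↦ [33], 34 ↦ [34], 35 ↦ [35].
For each subset V ⊆ X/∼, compute π^{-1}(V) ⊆ X and check whether π^{-1}(V) ∈ τ. V is open in τ_Q iff π^{-1}(V) ∈ τ.
  V = {}: π^{-1}(V) = ∅ ∈ τ ✓.
  V = {[31=32]}: π^{-1}(V) = {31, 32} ∈ τ ✓.
  V = {[33]}: π^{-1}(V) = {33} ∈ τ ✓.
  V = {[31=32], [33]}: π^{-1}(V) = {31, 32, 33} ∈ τ ✓.
  V = {[34]}: π^{-1}(V) = {34} ∉ τ ✗.
  V = {[31=32], [34]}: π^{-1}(V) = {31, 32, 34} ∉ τ ✗.
  V = {[33], [34]}: π^{-1}(V) = {33, 34} ∉ τ ✗.
  V = {[31=32], [33], [34]}: π^{-1}(V) = {31, 32, 33, 34} ∈ τ ✓.
  V = {[35]}: π^{-1}(V) = {35} ∉ τ ✗.
  V = {[31=32], [35]}: π^{-1}(V) = {31, 32, 35} ∈ τ ✓.
  V = {[33], [35]}: π^{-1}(V) = {33, 35} ∉ τ ✗.
  V = {[31=32], [33], [35]}: π^{-1}(V) = {31, 32, 33, 35} ∈ τ ✓.
  V = {[34], [35]}: π^{-1}(V) = {34, 35} ∉ τ ✗.
  V = {[31=32], [34], [35]}: π^{-1}(V) = {31, 32, 34, 35} ∉ τ ✗.
  V = {[33], [34], [35]}: π^{-1}(V) = {33, 34, 35} ∉ τ ✗.
  V = {[31=32], [33], [34], [35]}: π^{-1}(V) = {31, 32, 33, 34, 35} ∈ τ ✓.
Open sets in the quotient: τ_Q = {{}, {[31=32]}, {[33]}, {[31=32], [33]}, {[31=32], [33], [34]}, {[31=32], [35]}, {[31=32], [33], [35]}, {[31=32], [33], [34], [35]}} (8 elements).


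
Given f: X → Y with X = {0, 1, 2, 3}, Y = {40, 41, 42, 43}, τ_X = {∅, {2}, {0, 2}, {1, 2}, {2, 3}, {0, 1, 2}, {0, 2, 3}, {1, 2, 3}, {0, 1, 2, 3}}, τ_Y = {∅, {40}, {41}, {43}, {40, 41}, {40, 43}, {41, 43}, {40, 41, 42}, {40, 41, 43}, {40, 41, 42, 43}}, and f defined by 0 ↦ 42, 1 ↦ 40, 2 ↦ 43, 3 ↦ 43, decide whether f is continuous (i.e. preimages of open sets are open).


f is NOT continuous.

Compute f^{-1}(U) for each U ∈ τ_Y:
  U = ∅: f^{-1}(U) = ∅ ∈ τ_X ✓.
  U = {40}: f^{-1}(U) = {1} ∉ τ_X ✗.
  U = {41}: f^{-1}(U) = ∅ ∈ τ_X ✓.
  U = {43}: f^{-1}(U) = {2, 3} ∈ τ_X ✓.
  U = {40, 41}: f^{-1}(U) = {1} ∉ τ_X ✗.
  U = {40, 43}: f^{-1}(U) = {1, 2, 3} ∈ τ_X ✓.
  U = {41, 43}: f^{-1}(U) = {2, 3} ∈ τ_X ✓.
  U = {40, 41, 42}: f^{-1}(U) = {0, 1} ∉ τ_X ✗.
  U = {40, 41, 43}: f^{-1}(U) = {1, 2, 3} ∈ τ_X ✓.
  U = {40, 41, 42, 43}: f^{-1}(U) = {0, 1, 2, 3} ∈ τ_X ✓.
Found U = {40} with f^{-1}(U) = {1} not in τ_X. Therefore f is NOT continuous.


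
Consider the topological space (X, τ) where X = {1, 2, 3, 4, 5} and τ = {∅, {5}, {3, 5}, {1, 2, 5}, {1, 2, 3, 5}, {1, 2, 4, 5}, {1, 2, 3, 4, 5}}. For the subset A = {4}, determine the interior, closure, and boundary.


int(A) = ∅, cl(A) = {4}, ∂A = {4}.

Closed sets in (X, τ) are complements of opens:
  closed(X, τ) = {∅, {3}, {4}, {3, 4}, {1, 2, 4}, {1, 2, 3, 4}, {1, 2, 3, 4, 5}}.
int(A) = ⋃ {U ∈ τ : U ⊆ A}. Opens contained in A: ∅.
Taking the union of these: int(A) = ∅.
cl(A) = ⋂ {C closed : A ⊆ C}. Closed sets containing A: {4}, {3, 4}, {1, 2, 4}, {1, 2, 3, 4}, {1, 2, 3, 4, 5}.
Intersecting these: cl(A) = {4}.
∂A = cl(A) ∖ int(A) = {4} ∖ ∅ = {4}.


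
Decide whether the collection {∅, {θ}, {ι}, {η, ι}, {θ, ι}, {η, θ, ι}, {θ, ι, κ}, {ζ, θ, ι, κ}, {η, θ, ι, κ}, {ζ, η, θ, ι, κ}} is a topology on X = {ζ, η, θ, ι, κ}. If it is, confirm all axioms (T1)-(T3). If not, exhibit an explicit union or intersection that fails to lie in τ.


τ IS a topology on X.

Axiom (T1): ∅ ∈ τ? Yes; X ∈ τ? Yes.
Axiom (T2/T3): check pairwise unions and intersections of members of τ.
All pairwise intersections and unions checked — each lies in τ. Therefore τ satisfies (T1), (T2), (T3): it IS a topology on X.


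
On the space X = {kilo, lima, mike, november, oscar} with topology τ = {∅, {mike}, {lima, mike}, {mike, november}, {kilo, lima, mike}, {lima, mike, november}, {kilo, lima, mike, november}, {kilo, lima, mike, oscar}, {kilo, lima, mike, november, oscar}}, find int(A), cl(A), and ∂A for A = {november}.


int(A) = ∅, cl(A) = {november}, ∂A = {november}.

Closed sets in (X, τ) are complements of opens:
  closed(X, τ) = {∅, {november}, {oscar}, {kilo, oscar}, {november, oscar}, {kilo, lima, oscar}, {kilo, november, oscar}, {kilo, lima, november, oscar}, {kilo, lima, mike, november, oscar}}.
int(A) = ⋃ {U ∈ τ : U ⊆ A}. Opens contained in A: ∅.
Taking the union of these: int(A) = ∅.
cl(A) = ⋂ {C closed : A ⊆ C}. Closed sets containing A: {november}, {november, oscar}, {kilo, november, oscar}, {kilo, lima, november, oscar}, {kilo, lima, mike, november, oscar}.
Intersecting these: cl(A) = {november}.
∂A = cl(A) ∖ int(A) = {november} ∖ ∅ = {november}.


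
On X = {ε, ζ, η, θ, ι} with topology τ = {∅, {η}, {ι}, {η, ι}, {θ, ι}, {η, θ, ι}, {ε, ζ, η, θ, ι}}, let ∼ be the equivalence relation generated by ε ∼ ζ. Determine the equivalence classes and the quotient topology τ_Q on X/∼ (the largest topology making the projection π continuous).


X/∼ = {[ε=ζ], [η], [θ], [ι]}; |τ_Q| = 7.

Equivalence classes: [ε=ζ], [η], [θ], [ι].
Quotient map π: X → X/∼ sends ε ↦ [ε=ζ], ζ ↦ [ε=ζ], η ↦ [η], θ ↦ [θ], ι ↦ [ι].
For each subset V ⊆ X/∼, compute π^{-1}(V) ⊆ X and check whether π^{-1}(V) ∈ τ. V is open in τ_Q iff π^{-1}(V) ∈ τ.
  V = {}: π^{-1}(V) = ∅ ∈ τ ✓.
  V = {[ε=ζ]}: π^{-1}(V) = {ε, ζ} ∉ τ ✗.
  V = {[η]}: π^{-1}(V) = {η} ∈ τ ✓.
  V = {[ε=ζ], [η]}: π^{-1}(V) = {ε, ζ, η} ∉ τ ✗.
  V = {[θ]}: π^{-1}(V) = {θ} ∉ τ ✗.
  V = {[ε=ζ], [θ]}: π^{-1}(V) = {ε, ζ, θ} ∉ τ ✗.
  V = {[η], [θ]}: π^{-1}(V) = {η, θ} ∉ τ ✗.
  V = {[ε=ζ], [η], [θ]}: π^{-1}(V) = {ε, ζ, η, θ} ∉ τ ✗.
  V = {[ι]}: π^{-1}(V) = {ι} ∈ τ ✓.
  V = {[ε=ζ], [ι]}: π^{-1}(V) = {ε, ζ, ι} ∉ τ ✗.
  V = {[η], [ι]}: π^{-1}(V) = {η, ι} ∈ τ ✓.
  V = {[ε=ζ], [η], [ι]}: π^{-1}(V) = {ε, ζ, η, ι} ∉ τ ✗.
  V = {[θ], [ι]}: π^{-1}(V) = {θ, ι} ∈ τ ✓.
  V = {[ε=ζ], [θ], [ι]}: π^{-1}(V) = {ε, ζ, θ, ι} ∉ τ ✗.
  V = {[η], [θ], [ι]}: π^{-1}(V) = {η, θ, ι} ∈ τ ✓.
  V = {[ε=ζ], [η], [θ], [ι]}: π^{-1}(V) = {ε, ζ, η, θ, ι} ∈ τ ✓.
Open sets in the quotient: τ_Q = {{}, {[η]}, {[ι]}, {[η], [ι]}, {[θ], [ι]}, {[η], [θ], [ι]}, {[ε=ζ], [η], [θ], [ι]}} (7 elements).


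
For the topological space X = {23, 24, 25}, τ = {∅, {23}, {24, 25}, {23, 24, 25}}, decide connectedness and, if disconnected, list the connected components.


(X, τ) is disconnected; components = [{23}, {24, 25}].

Find clopen sets (U ∈ τ with X ∖ U ∈ τ):
  U = ∅, X ∖ U = {23, 24, 25} — both open, so U is clopen.
  U = {23}, X ∖ U = {24, 25} — both open, so U is clopen.
  U = {24, 25}, X ∖ U = {23} — both open, so U is clopen.
  U = {23, 24, 25}, X ∖ U = ∅ — both open, so U is clopen.
Nontrivial clopen(s) exist: e.g. {23}. So (X, τ) is disconnected.
Compute connected components by grouping points that agree on all clopens:
  component: {23}
  component: {24, 25}


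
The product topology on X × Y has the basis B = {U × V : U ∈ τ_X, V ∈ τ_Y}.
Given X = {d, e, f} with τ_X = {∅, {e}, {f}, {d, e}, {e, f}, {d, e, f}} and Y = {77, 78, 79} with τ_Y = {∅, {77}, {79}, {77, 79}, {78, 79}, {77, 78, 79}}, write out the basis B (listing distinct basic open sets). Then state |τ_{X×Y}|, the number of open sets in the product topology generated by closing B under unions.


Basis B = {∅ × ∅, {e} × {77}, {e} × {79}, {f} × {77}, {f} × {79}, {d, e} × {77}, {d, e} × {79}, {e} × {77, 79}, {e, f} × {77}, {e} × {78, 79}, {e, f} × {79}, {f} × {77, 79}, {f} × {78, 79}, {d, e, f} × {77}, {d, e, f} × {79}, {e} × {77, 78, 79}, {f} × {77, 78, 79}, {d, e} × {77, 79}, {d, e} × {78, 79}, {e, f} × {77, 79}, {e, f} × {78, 79}, {d, e} × {77, 78, 79}, {d, e, f} × {77, 79}, {d, e, f} × {78, 79}, {e, f} × {77, 78, 79}, {d, e, f} × {77, 78, 79}}; |τ_{X×Y}| = 108.

Enumerate products U × V with U ∈ τ_X, V ∈ τ_Y (deduplicated):
  ∅ × ∅ = {} (∅)
  {e} × {77} = {(e,77)}
  {e} × {79} = {(e,79)}
  {f} × {77} = {(f,77)}
  {f} × {79} = {(f,79)}
  {d, e} × {77} = {(d,77), (e,77)}
  {d, e} × {79} = {(d,79), (e,79)}
  {e} × {77, 79} = {(e,77), (e,79)}
  {e, f} × {77} = {(e,77), (f,77)}
  {e} × {78, 79} = {(e,78), (e,79)}
  {e, f} × {79} = {(e,79), (f,79)}
  {f} × {77, 79} = {(f,77), (f,79)}
  {f} × {78, 79} = {(f,78), (f,79)}
  {d, e, f} × {77} = {(d,77), (e,77), (f,77)}
  {d, e, f} × {79} = {(d,79), (e,79), (f,79)}
  {e} × {77, 78, 79} = {(e,77), (e,78), (e,79)}
  {f} × {77, 78, 79} = {(f,77), (f,78), (f,79)}
  {d, e} × {77, 79} = {(d,77), (d,79), (e,77), (e,79)}
  {d, e} × {78, 79} = {(d,78), (d,79), (e,78), (e,79)}
  {e, f} × {77, 79} = {(e,77), (e,79), (f,77), (f,79)}
  {e, f} × {78, 79} = {(e,78), (e,79), (f,78), (f,79)}
  {d, e} × {77, 78, 79} = {(d,77), (d,78), (d,79), (e,77), (e,78), (e,79)}
  {d, e, f} × {77, 79} = {(d,77), (d,79), (e,77), (e,79), (f,77), (f,79)}
  {d, e, f} × {78, 79} = {(d,78), (d,79), (e,78), (e,79), (f,78), (f,79)}
  {e, f} × {77, 78, 79} = {(e,77), (e,78), (e,79), (f,77), (f,78), (f,79)}
  {d, e, f} × {77, 78, 79} = {(d,77), (d,78), (d,79), (e,77), (e,78), (e,79), (f,77), (f,78), (f,79)}
These 26 distinct sets form the basis B.
Close under arbitrary unions to get τ_{X×Y}; counting gives |τ_{X×Y}| = 108.


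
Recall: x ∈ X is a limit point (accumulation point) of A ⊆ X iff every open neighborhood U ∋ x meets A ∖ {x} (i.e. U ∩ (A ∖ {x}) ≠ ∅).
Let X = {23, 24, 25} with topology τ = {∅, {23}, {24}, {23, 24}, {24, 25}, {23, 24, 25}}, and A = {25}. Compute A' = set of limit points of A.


A' = ∅

For each x ∈ X, list the open sets U ∈ τ with x ∈ U, then check whether U ∩ (A ∖ {x}) ≠ ∅ for every such U.
  x = 23: open {23} ∋ x has {23} ∩ (A ∖ {23}) = ∅, so x is NOT a limit point.
  x = 24: open {24} ∋ x has {24} ∩ (A ∖ {24}) = ∅, so x is NOT a limit point.
  x = 25: open {24, 25} ∋ x has {24, 25} ∩ (A ∖ {25}) = ∅, so x is NOT a limit point.
Collecting: A' = ∅.


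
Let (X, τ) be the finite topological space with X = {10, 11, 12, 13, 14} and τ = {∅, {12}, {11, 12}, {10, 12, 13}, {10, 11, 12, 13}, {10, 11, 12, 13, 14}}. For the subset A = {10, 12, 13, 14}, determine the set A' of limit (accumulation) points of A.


A' = {10, 11, 13, 14}

For each x ∈ X, list the open sets U ∈ τ with x ∈ U, then check whether U ∩ (A ∖ {x}) ≠ ∅ for every such U.
  x = 10: opens ∋ x are {10, 12, 13}, {10, 11, 12, 13}, {10, 11, 12, 13, 14}; each meets A ∖ {10}, so x IS a limit point.
  x = 11: opens ∋ x are {11, 12}, {10, 11, 12, 13}, {10, 11, 12, 13, 14}; each meets A ∖ {11}, so x IS a limit point.
  x = 12: open {12} ∋ x has {12} ∩ (A ∖ {12}) = ∅, so x is NOT a limit point.
  x = 13: opens ∋ x are {10, 12, 13}, {10, 11, 12, 13}, {10, 11, 12, 13, 14}; each meets A ∖ {13}, so x IS a limit point.
  x = 14: opens ∋ x are {10, 11, 12, 13, 14}; each meets A ∖ {14}, so x IS a limit point.
Collecting: A' = {10, 11, 13, 14}.


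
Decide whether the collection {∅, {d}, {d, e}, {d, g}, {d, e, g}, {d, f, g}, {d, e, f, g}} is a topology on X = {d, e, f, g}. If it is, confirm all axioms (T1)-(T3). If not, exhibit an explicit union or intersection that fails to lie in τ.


τ IS a topology on X.

Axiom (T1): ∅ ∈ τ? Yes; X ∈ τ? Yes.
Axiom (T2/T3): check pairwise unions and intersections of members of τ.
All pairwise intersections and unions checked — each lies in τ. Therefore τ satisfies (T1), (T2), (T3): it IS a topology on X.


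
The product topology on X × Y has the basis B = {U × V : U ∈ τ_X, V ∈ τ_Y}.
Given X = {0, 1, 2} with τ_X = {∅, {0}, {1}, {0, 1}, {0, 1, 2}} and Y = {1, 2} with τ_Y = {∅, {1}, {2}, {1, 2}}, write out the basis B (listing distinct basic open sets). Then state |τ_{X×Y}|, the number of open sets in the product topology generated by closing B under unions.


Basis B = {∅ × ∅, {0} × {1}, {0} × {2}, {1} × {1}, {1} × {2}, {0} × {1, 2}, {0, 1} × {1}, {0, 1} × {2}, {1} × {1, 2}, {0, 1, 2} × {1}, {0, 1, 2} × {2}, {0, 1} × {1, 2}, {0, 1, 2} × {1, 2}}; |τ_{X×Y}| = 25.

Enumerate products U × V with U ∈ τ_X, V ∈ τ_Y (deduplicated):
  ∅ × ∅ = {} (∅)
  {0} × {1} = {(0,1)}
  {0} × {2} = {(0,2)}
  {1} × {1} = {(1,1)}
  {1} × {2} = {(1,2)}
  {0} × {1, 2} = {(0,1), (0,2)}
  {0, 1} × {1} = {(0,1), (1,1)}
  {0, 1} × {2} = {(0,2), (1,2)}
  {1} × {1, 2} = {(1,1), (1,2)}
  {0, 1, 2} × {1} = {(0,1), (1,1), (2,1)}
  {0, 1, 2} × {2} = {(0,2), (1,2), (2,2)}
  {0, 1} × {1, 2} = {(0,1), (0,2), (1,1), (1,2)}
  {0, 1, 2} × {1, 2} = {(0,1), (0,2), (1,1), (1,2), (2,1), (2,2)}
These 13 distinct sets form the basis B.
Close under arbitrary unions to get τ_{X×Y}; counting gives |τ_{X×Y}| = 25.


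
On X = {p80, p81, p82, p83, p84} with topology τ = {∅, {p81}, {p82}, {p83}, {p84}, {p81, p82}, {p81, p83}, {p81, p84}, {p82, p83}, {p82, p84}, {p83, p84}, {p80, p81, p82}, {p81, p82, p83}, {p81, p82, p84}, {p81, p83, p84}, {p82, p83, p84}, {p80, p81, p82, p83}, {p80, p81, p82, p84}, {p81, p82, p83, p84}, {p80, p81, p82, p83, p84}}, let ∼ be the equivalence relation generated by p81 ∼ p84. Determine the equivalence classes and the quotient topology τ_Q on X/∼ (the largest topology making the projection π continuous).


X/∼ = {[p80], [p81=p84], [p82], [p83]}; |τ_Q| = 10.

Equivalence classes: [p80], [p81=p84], [p82], [p83].
Quotient map π: X → X/∼ sends p80 ↦ [p80], p81 ↦ [p81=p84], p82 ↦ [p82], p83 ↦ [p83], p84 ↦ [p81=p84].
For each subset V ⊆ X/∼, compute π^{-1}(V) ⊆ X and check whether π^{-1}(V) ∈ τ. V is open in τ_Q iff π^{-1}(V) ∈ τ.
  V = {}: π^{-1}(V) = ∅ ∈ τ ✓.
  V = {[p80]}: π^{-1}(V) = {p80} ∉ τ ✗.
  V = {[p81=p84]}: π^{-1}(V) = {p81, p84} ∈ τ ✓.
  V = {[p80], [p81=p84]}: π^{-1}(V) = {p80, p81, p84} ∉ τ ✗.
  V = {[p82]}: π^{-1}(V) = {p82} ∈ τ ✓.
  V = {[p80], [p82]}: π^{-1}(V) = {p80, p82} ∉ τ ✗.
  V = {[p81=p84], [p82]}: π^{-1}(V) = {p81, p82, p84} ∈ τ ✓.
  V = {[p80], [p81=p84], [p82]}: π^{-1}(V) = {p80, p81, p82, p84} ∈ τ ✓.
  V = {[p83]}: π^{-1}(V) = {p83} ∈ τ ✓.
  V = {[p80], [p83]}: π^{-1}(V) = {p80, p83} ∉ τ ✗.
  V = {[p81=p84], [p83]}: π^{-1}(V) = {p81, p83, p84} ∈ τ ✓.
  V = {[p80], [p81=p84], [p83]}: π^{-1}(V) = {p80, p81, p83, p84} ∉ τ ✗.
  V = {[p82], [p83]}: π^{-1}(V) = {p82, p83} ∈ τ ✓.
  V = {[p80], [p82], [p83]}: π^{-1}(V) = {p80, p82, p83} ∉ τ ✗.
  V = {[p81=p84], [p82], [p83]}: π^{-1}(V) = {p81, p82, p83, p84} ∈ τ ✓.
  V = {[p80], [p81=p84], [p82], [p83]}: π^{-1}(V) = {p80, p81, p82, p83, p84} ∈ τ ✓.
Open sets in the quotient: τ_Q = {{}, {[p81=p84]}, {[p82]}, {[p81=p84], [p82]}, {[p80], [p81=p84], [p82]}, {[p83]}, {[p81=p84], [p83]}, {[p82], [p83]}, {[p81=p84], [p82], [p83]}, {[p80], [p81=p84], [p82], [p83]}} (10 elements).


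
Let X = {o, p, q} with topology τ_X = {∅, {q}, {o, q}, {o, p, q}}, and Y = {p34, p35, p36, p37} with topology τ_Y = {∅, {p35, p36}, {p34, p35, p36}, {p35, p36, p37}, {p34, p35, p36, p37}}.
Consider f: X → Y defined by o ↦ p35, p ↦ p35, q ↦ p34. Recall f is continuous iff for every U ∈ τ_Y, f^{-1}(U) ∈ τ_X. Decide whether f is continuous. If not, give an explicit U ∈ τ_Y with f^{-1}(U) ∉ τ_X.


f is NOT continuous.

Compute f^{-1}(U) for each U ∈ τ_Y:
  U = ∅: f^{-1}(U) = ∅ ∈ τ_X ✓.
  U = {p35, p36}: f^{-1}(U) = {o, p} ∉ τ_X ✗.
  U = {p34, p35, p36}: f^{-1}(U) = {o, p, q} ∈ τ_X ✓.
  U = {p35, p36, p37}: f^{-1}(U) = {o, p} ∉ τ_X ✗.
  U = {p34, p35, p36, p37}: f^{-1}(U) = {o, p, q} ∈ τ_X ✓.
Found U = {p35, p36} with f^{-1}(U) = {o, p} not in τ_X. Therefore f is NOT continuous.


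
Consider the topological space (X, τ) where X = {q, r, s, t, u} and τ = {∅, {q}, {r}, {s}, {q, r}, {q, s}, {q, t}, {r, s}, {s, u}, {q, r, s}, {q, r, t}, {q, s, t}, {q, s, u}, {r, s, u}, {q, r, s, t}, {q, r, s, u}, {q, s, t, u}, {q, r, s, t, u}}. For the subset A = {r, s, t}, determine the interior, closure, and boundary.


int(A) = {r, s}, cl(A) = {r, s, t, u}, ∂A = {t, u}.

Closed sets in (X, τ) are complements of opens:
  closed(X, τ) = {∅, {r}, {t}, {u}, {q, t}, {r, t}, {r, u}, {s, u}, {t, u}, {q, r, t}, {q, t, u}, {r, s, u}, {r, t, u}, {s, t, u}, {q, r, t, u}, {q, s, t, u}, {r, s, t, u}, {q, r, s, t, u}}.
int(A) = ⋃ {U ∈ τ : U ⊆ A}. Opens contained in A: ∅, {r}, {s}, {r, s}.
Taking the union of these: int(A) = {r, s}.
cl(A) = ⋂ {C closed : A ⊆ C}. Closed sets containing A: {r, s, t, u}, {q, r, s, t, u}.
Intersecting these: cl(A) = {r, s, t, u}.
∂A = cl(A) ∖ int(A) = {r, s, t, u} ∖ {r, s} = {t, u}.


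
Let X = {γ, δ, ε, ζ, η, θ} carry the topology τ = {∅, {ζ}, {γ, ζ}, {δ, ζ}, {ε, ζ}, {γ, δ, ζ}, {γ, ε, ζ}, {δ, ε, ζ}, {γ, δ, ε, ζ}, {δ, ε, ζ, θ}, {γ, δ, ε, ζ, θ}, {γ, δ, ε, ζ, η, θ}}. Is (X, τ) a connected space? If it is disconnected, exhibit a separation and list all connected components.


(X, τ) is connected.

Find clopen sets (U ∈ τ with X ∖ U ∈ τ):
  U = ∅, X ∖ U = {γ, δ, ε, ζ, η, θ} — both open, so U is clopen.
  U = {γ, δ, ε, ζ, η, θ}, X ∖ U = ∅ — both open, so U is clopen.
Only trivial clopens (∅ and X) exist, so (X, τ) is connected.
Compute connected components by grouping points that agree on all clopens:
  component: {γ, δ, ε, ζ, η, θ}


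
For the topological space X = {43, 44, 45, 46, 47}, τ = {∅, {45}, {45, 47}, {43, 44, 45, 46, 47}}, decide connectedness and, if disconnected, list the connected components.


(X, τ) is connected.

Find clopen sets (U ∈ τ with X ∖ U ∈ τ):
  U = ∅, X ∖ U = {43, 44, 45, 46, 47} — both open, so U is clopen.
  U = {43, 44, 45, 46, 47}, X ∖ U = ∅ — both open, so U is clopen.
Only trivial clopens (∅ and X) exist, so (X, τ) is connected.
Compute connected components by grouping points that agree on all clopens:
  component: {43, 44, 45, 46, 47}


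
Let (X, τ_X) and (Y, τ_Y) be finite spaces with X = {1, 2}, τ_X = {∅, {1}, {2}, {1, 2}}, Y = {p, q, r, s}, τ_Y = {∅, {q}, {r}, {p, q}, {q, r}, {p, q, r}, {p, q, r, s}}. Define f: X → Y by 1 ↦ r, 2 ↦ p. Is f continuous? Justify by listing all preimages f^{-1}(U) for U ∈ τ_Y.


f IS continuous.

Compute f^{-1}(U) for each U ∈ τ_Y:
  U = ∅: f^{-1}(U) = ∅ ∈ τ_X ✓.
  U = {q}: f^{-1}(U) = ∅ ∈ τ_X ✓.
  U = {r}: f^{-1}(U) = {1} ∈ τ_X ✓.
  U = {p, q}: f^{-1}(U) = {2} ∈ τ_X ✓.
  U = {q, r}: f^{-1}(U) = {1} ∈ τ_X ✓.
  U = {p, q, r}: f^{-1}(U) = {1, 2} ∈ τ_X ✓.
  U = {p, q, r, s}: f^{-1}(U) = {1, 2} ∈ τ_X ✓.
Every preimage lies in τ_X, so f IS continuous.


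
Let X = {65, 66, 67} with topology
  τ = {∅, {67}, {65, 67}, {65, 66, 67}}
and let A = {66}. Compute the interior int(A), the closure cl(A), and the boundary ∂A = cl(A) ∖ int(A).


int(A) = ∅, cl(A) = {66}, ∂A = {66}.

Closed sets in (X, τ) are complements of opens:
  closed(X, τ) = {∅, {66}, {65, 66}, {65, 66, 67}}.
int(A) = ⋃ {U ∈ τ : U ⊆ A}. Opens contained in A: ∅.
Taking the union of these: int(A) = ∅.
cl(A) = ⋂ {C closed : A ⊆ C}. Closed sets containing A: {66}, {65, 66}, {65, 66, 67}.
Intersecting these: cl(A) = {66}.
∂A = cl(A) ∖ int(A) = {66} ∖ ∅ = {66}.


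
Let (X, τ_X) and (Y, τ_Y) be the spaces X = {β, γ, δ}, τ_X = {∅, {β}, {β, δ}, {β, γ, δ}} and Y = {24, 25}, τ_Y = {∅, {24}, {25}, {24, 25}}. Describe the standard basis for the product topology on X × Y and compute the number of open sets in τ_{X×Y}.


Basis B = {∅ × ∅, {β} × {24}, {β} × {25}, {β} × {24, 25}, {β, δ} × {24}, {β, δ} × {25}, {β, γ, δ} × {24}, {β, γ, δ} × {25}, {β, δ} × {24, 25}, {β, γ, δ} × {24, 25}}; |τ_{X×Y}| = 16.

Enumerate products U × V with U ∈ τ_X, V ∈ τ_Y (deduplicated):
  ∅ × ∅ = {} (∅)
  {β} × {24} = {(β,24)}
  {β} × {25} = {(β,25)}
  {β} × {24, 25} = {(β,24), (β,25)}
  {β, δ} × {24} = {(β,24), (δ,24)}
  {β, δ} × {25} = {(β,25), (δ,25)}
  {β, γ, δ} × {24} = {(β,24), (γ,24), (δ,24)}
  {β, γ, δ} × {25} = {(β,25), (γ,25), (δ,25)}
  {β, δ} × {24, 25} = {(β,24), (β,25), (δ,24), (δ,25)}
  {β, γ, δ} × {24, 25} = {(β,24), (β,25), (γ,24), (γ,25), (δ,24), (δ,25)}
These 10 distinct sets form the basis B.
Close under arbitrary unions to get τ_{X×Y}; counting gives |τ_{X×Y}| = 16.


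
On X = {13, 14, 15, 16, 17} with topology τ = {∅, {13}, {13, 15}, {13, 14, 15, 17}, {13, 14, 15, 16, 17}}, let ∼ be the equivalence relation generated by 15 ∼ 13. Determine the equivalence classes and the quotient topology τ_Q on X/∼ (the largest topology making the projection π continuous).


X/∼ = {[13=15], [14], [16], [17]}; |τ_Q| = 4.

Equivalence classes: [13=15], [14], [16], [17].
Quotient map π: X → X/∼ sends 13 ↦ [13=15], 14 ↦ [14], 15 ↦ [13=15], 16 ↦ [16], 17 ↦ [17].
For each subset V ⊆ X/∼, compute π^{-1}(V) ⊆ X and check whether π^{-1}(V) ∈ τ. V is open in τ_Q iff π^{-1}(V) ∈ τ.
  V = {}: π^{-1}(V) = ∅ ∈ τ ✓.
  V = {[13=15]}: π^{-1}(V) = {13, 15} ∈ τ ✓.
  V = {[14]}: π^{-1}(V) = {14} ∉ τ ✗.
  V = {[13=15], [14]}: π^{-1}(V) = {13, 14, 15} ∉ τ ✗.
  V = {[16]}: π^{-1}(V) = {16} ∉ τ ✗.
  V = {[13=15], [16]}: π^{-1}(V) = {13, 15, 16} ∉ τ ✗.
  V = {[14], [16]}: π^{-1}(V) = {14, 16} ∉ τ ✗.
  V = {[13=15], [14], [16]}: π^{-1}(V) = {13, 14, 15, 16} ∉ τ ✗.
  V = {[17]}: π^{-1}(V) = {17} ∉ τ ✗.
  V = {[13=15], [17]}: π^{-1}(V) = {13, 15, 17} ∉ τ ✗.
  V = {[14], [17]}: π^{-1}(V) = {14, 17} ∉ τ ✗.
  V = {[13=15], [14], [17]}: π^{-1}(V) = {13, 14, 15, 17} ∈ τ ✓.
  V = {[16], [17]}: π^{-1}(V) = {16, 17} ∉ τ ✗.
  V = {[13=15], [16], [17]}: π^{-1}(V) = {13, 15, 16, 17} ∉ τ ✗.
  V = {[14], [16], [17]}: π^{-1}(V) = {14, 16, 17} ∉ τ ✗.
  V = {[13=15], [14], [16], [17]}: π^{-1}(V) = {13, 14, 15, 16, 17} ∈ τ ✓.
Open sets in the quotient: τ_Q = {{}, {[13=15]}, {[13=15], [14], [17]}, {[13=15], [14], [16], [17]}} (4 elements).


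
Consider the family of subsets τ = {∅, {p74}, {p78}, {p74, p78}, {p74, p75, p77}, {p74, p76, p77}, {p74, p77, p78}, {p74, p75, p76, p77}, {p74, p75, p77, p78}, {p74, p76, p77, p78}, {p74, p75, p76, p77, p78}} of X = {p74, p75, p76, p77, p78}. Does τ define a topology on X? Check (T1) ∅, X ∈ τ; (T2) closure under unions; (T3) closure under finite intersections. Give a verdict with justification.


τ is NOT a topology on X.

Axiom (T1): ∅ ∈ τ? Yes; X ∈ τ? Yes.
Axiom (T2/T3): check pairwise unions and intersections of members of τ.
Counterexample for (T3): {p74, p75, p77} ∩ {p74, p76, p77} = {p74, p77} ∉ τ. Therefore τ is NOT a topology.


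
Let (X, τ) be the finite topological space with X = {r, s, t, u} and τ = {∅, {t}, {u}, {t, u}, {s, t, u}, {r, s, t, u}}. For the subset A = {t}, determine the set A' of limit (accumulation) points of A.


A' = {r, s}

For each x ∈ X, list the open sets U ∈ τ with x ∈ U, then check whether U ∩ (A ∖ {x}) ≠ ∅ for every such U.
  x = r: opens ∋ x are {r, s, t, u}; each meets A ∖ {r}, so x IS a limit point.
  x = s: opens ∋ x are {s, t, u}, {r, s, t, u}; each meets A ∖ {s}, so x IS a limit point.
  x = t: open {t} ∋ x has {t} ∩ (A ∖ {t}) = ∅, so x is NOT a limit point.
  x = u: open {u} ∋ x has {u} ∩ (A ∖ {u}) = ∅, so x is NOT a limit point.
Collecting: A' = {r, s}.


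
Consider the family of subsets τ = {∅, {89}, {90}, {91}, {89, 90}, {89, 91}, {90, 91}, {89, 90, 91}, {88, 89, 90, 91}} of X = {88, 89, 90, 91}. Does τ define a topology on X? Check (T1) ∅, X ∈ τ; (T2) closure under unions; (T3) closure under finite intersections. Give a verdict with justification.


τ IS a topology on X.

Axiom (T1): ∅ ∈ τ? Yes; X ∈ τ? Yes.
Axiom (T2/T3): check pairwise unions and intersections of members of τ.
All pairwise intersections and unions checked — each lies in τ. Therefore τ satisfies (T1), (T2), (T3): it IS a topology on X.


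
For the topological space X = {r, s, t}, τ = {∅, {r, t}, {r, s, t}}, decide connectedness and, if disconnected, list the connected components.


(X, τ) is connected.

Find clopen sets (U ∈ τ with X ∖ U ∈ τ):
  U = ∅, X ∖ U = {r, s, t} — both open, so U is clopen.
  U = {r, s, t}, X ∖ U = ∅ — both open, so U is clopen.
Only trivial clopens (∅ and X) exist, so (X, τ) is connected.
Compute connected components by grouping points that agree on all clopens:
  component: {r, s, t}


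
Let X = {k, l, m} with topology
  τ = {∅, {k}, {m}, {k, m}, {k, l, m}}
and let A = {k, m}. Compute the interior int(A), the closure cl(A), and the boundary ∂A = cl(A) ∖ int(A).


int(A) = {k, m}, cl(A) = {k, l, m}, ∂A = {l}.

Closed sets in (X, τ) are complements of opens:
  closed(X, τ) = {∅, {l}, {k, l}, {l, m}, {k, l, m}}.
int(A) = ⋃ {U ∈ τ : U ⊆ A}. Opens contained in A: ∅, {k}, {m}, {k, m}.
Taking the union of these: int(A) = {k, m}.
cl(A) = ⋂ {C closed : A ⊆ C}. Closed sets containing A: {k, l, m}.
Intersecting these: cl(A) = {k, l, m}.
∂A = cl(A) ∖ int(A) = {k, l, m} ∖ {k, m} = {l}.


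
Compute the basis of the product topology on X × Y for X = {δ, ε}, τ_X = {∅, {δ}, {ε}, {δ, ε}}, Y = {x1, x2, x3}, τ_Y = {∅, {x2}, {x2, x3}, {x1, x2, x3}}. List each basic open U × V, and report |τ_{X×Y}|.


Basis B = {∅ × ∅, {δ} × {x2}, {ε} × {x2}, {δ} × {x2, x3}, {δ, ε} × {x2}, {ε} × {x2, x3}, {δ} × {x1, x2, x3}, {ε} × {x1, x2, x3}, {δ, ε} × {x2, x3}, {δ, ε} × {x1, x2, x3}}; |τ_{X×Y}| = 16.

Enumerate products U × V with U ∈ τ_X, V ∈ τ_Y (deduplicated):
  ∅ × ∅ = {} (∅)
  {δ} × {x2} = {(δ,x2)}
  {ε} × {x2} = {(ε,x2)}
  {δ} × {x2, x3} = {(δ,x2), (δ,x3)}
  {δ, ε} × {x2} = {(δ,x2), (ε,x2)}
  {ε} × {x2, x3} = {(ε,x2), (ε,x3)}
  {δ} × {x1, x2, x3} = {(δ,x1), (δ,x2), (δ,x3)}
  {ε} × {x1, x2, x3} = {(ε,x1), (ε,x2), (ε,x3)}
  {δ, ε} × {x2, x3} = {(δ,x2), (δ,x3), (ε,x2), (ε,x3)}
  {δ, ε} × {x1, x2, x3} = {(δ,x1), (δ,x2), (δ,x3), (ε,x1), (ε,x2), (ε,x3)}
These 10 distinct sets form the basis B.
Close under arbitrary unions to get τ_{X×Y}; counting gives |τ_{X×Y}| = 16.


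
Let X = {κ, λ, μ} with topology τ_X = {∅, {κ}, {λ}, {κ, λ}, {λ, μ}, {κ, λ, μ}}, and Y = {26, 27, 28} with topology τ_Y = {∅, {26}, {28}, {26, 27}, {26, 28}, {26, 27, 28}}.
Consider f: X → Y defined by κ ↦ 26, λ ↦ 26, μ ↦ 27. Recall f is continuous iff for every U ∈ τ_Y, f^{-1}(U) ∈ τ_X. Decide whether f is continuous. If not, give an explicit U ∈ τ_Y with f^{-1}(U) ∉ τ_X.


f IS continuous.

Compute f^{-1}(U) for each U ∈ τ_Y:
  U = ∅: f^{-1}(U) = ∅ ∈ τ_X ✓.
  U = {26}: f^{-1}(U) = {κ, λ} ∈ τ_X ✓.
  U = {28}: f^{-1}(U) = ∅ ∈ τ_X ✓.
  U = {26, 27}: f^{-1}(U) = {κ, λ, μ} ∈ τ_X ✓.
  U = {26, 28}: f^{-1}(U) = {κ, λ} ∈ τ_X ✓.
  U = {26, 27, 28}: f^{-1}(U) = {κ, λ, μ} ∈ τ_X ✓.
Every preimage lies in τ_X, so f IS continuous.


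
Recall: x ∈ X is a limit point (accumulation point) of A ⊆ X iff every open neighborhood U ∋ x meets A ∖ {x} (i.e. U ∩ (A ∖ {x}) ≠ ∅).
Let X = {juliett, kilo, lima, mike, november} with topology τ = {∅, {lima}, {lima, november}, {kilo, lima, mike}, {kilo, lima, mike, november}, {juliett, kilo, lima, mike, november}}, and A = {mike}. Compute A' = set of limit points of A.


A' = {juliett, kilo}

For each x ∈ X, list the open sets U ∈ τ with x ∈ U, then check whether U ∩ (A ∖ {x}) ≠ ∅ for every such U.
  x = juliett: opens ∋ x are {juliett, kilo, lima, mike, november}; each meets A ∖ {juliett}, so x IS a limit point.
  x = kilo: opens ∋ x are {kilo, lima, mike}, {kilo, lima, mike, november}, {juliett, kilo, lima, mike, november}; each meets A ∖ {kilo}, so x IS a limit point.
  x = lima: open {lima} ∋ x has {lima} ∩ (A ∖ {lima}) = ∅, so x is NOT a limit point.
  x = mike: open {kilo, lima, mike} ∋ x has {kilo, lima, mike} ∩ (A ∖ {mike}) = ∅, so x is NOT a limit point.
  x = november: open {lima, november} ∋ x has {lima, november} ∩ (A ∖ {november}) = ∅, so x is NOT a limit point.
Collecting: A' = {juliett, kilo}.


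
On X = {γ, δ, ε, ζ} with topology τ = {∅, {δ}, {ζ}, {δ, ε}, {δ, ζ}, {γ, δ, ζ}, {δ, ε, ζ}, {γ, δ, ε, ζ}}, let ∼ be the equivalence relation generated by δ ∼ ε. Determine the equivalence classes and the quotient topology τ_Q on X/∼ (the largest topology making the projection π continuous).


X/∼ = {[γ], [δ=ε], [ζ]}; |τ_Q| = 5.

Equivalence classes: [γ], [δ=ε], [ζ].
Quotient map π: X → X/∼ sends γ ↦ [γ], δ ↦ [δ=ε], ε ↦ [δ=ε], ζ ↦ [ζ].
For each subset V ⊆ X/∼, compute π^{-1}(V) ⊆ X and check whether π^{-1}(V) ∈ τ. V is open in τ_Q iff π^{-1}(V) ∈ τ.
  V = {}: π^{-1}(V) = ∅ ∈ τ ✓.
  V = {[γ]}: π^{-1}(V) = {γ} ∉ τ ✗.
  V = {[δ=ε]}: π^{-1}(V) = {δ, ε} ∈ τ ✓.
  V = {[γ], [δ=ε]}: π^{-1}(V) = {γ, δ, ε} ∉ τ ✗.
  V = {[ζ]}: π^{-1}(V) = {ζ} ∈ τ ✓.
  V = {[γ], [ζ]}: π^{-1}(V) = {γ, ζ} ∉ τ ✗.
  V = {[δ=ε], [ζ]}: π^{-1}(V) = {δ, ε, ζ} ∈ τ ✓.
  V = {[γ], [δ=ε], [ζ]}: π^{-1}(V) = {γ, δ, ε, ζ} ∈ τ ✓.
Open sets in the quotient: τ_Q = {{}, {[δ=ε]}, {[ζ]}, {[δ=ε], [ζ]}, {[γ], [δ=ε], [ζ]}} (5 elements).


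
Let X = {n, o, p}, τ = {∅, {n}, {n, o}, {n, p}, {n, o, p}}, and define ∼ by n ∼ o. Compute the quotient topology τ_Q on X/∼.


X/∼ = {[n=o], [p]}; |τ_Q| = 3.

Equivalence classes: [n=o], [p].
Quotient map π: X → X/∼ sends n ↦ [n=o], o ↦ [n=o], p ↦ [p].
For each subset V ⊆ X/∼, compute π^{-1}(V) ⊆ X and check whether π^{-1}(V) ∈ τ. V is open in τ_Q iff π^{-1}(V) ∈ τ.
  V = {}: π^{-1}(V) = ∅ ∈ τ ✓.
  V = {[n=o]}: π^{-1}(V) = {n, o} ∈ τ ✓.
  V = {[p]}: π^{-1}(V) = {p} ∉ τ ✗.
  V = {[n=o], [p]}: π^{-1}(V) = {n, o, p} ∈ τ ✓.
Open sets in the quotient: τ_Q = {{}, {[n=o]}, {[n=o], [p]}} (3 elements).


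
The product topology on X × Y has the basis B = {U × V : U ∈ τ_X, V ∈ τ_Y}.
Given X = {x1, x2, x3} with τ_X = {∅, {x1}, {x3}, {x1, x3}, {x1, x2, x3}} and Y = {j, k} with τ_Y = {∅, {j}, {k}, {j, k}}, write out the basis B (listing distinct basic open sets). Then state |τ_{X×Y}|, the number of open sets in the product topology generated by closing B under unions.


Basis B = {∅ × ∅, {x1} × {j}, {x1} × {k}, {x3} × {j}, {x3} × {k}, {x1} × {j, k}, {x1, x3} × {j}, {x1, x3} × {k}, {x3} × {j, k}, {x1, x2, x3} × {j}, {x1, x2, x3} × {k}, {x1, x3} × {j, k}, {x1, x2, x3} × {j, k}}; |τ_{X×Y}| = 25.

Enumerate products U × V with U ∈ τ_X, V ∈ τ_Y (deduplicated):
  ∅ × ∅ = {} (∅)
  {x1} × {j} = {(x1,j)}
  {x1} × {k} = {(x1,k)}
  {x3} × {j} = {(x3,j)}
  {x3} × {k} = {(x3,k)}
  {x1} × {j, k} = {(x1,j), (x1,k)}
  {x1, x3} × {j} = {(x1,j), (x3,j)}
  {x1, x3} × {k} = {(x1,k), (x3,k)}
  {x3} × {j, k} = {(x3,j), (x3,k)}
  {x1, x2, x3} × {j} = {(x1,j), (x2,j), (x3,j)}
  {x1, x2, x3} × {k} = {(x1,k), (x2,k), (x3,k)}
  {x1, x3} × {j, k} = {(x1,j), (x1,k), (x3,j), (x3,k)}
  {x1, x2, x3} × {j, k} = {(x1,j), (x1,k), (x2,j), (x2,k), (x3,j), (x3,k)}
These 13 distinct sets form the basis B.
Close under arbitrary unions to get τ_{X×Y}; counting gives |τ_{X×Y}| = 25.


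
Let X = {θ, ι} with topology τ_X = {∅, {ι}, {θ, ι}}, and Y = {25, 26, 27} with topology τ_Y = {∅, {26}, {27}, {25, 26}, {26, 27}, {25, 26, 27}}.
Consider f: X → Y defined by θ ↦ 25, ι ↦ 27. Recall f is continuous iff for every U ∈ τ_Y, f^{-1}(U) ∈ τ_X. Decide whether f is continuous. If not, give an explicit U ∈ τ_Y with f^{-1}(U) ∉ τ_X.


f is NOT continuous.

Compute f^{-1}(U) for each U ∈ τ_Y:
  U = ∅: f^{-1}(U) = ∅ ∈ τ_X ✓.
  U = {26}: f^{-1}(U) = ∅ ∈ τ_X ✓.
  U = {27}: f^{-1}(U) = {ι} ∈ τ_X ✓.
  U = {25, 26}: f^{-1}(U) = {θ} ∉ τ_X ✗.
  U = {26, 27}: f^{-1}(U) = {ι} ∈ τ_X ✓.
  U = {25, 26, 27}: f^{-1}(U) = {θ, ι} ∈ τ_X ✓.
Found U = {25, 26} with f^{-1}(U) = {θ} not in τ_X. Therefore f is NOT continuous.


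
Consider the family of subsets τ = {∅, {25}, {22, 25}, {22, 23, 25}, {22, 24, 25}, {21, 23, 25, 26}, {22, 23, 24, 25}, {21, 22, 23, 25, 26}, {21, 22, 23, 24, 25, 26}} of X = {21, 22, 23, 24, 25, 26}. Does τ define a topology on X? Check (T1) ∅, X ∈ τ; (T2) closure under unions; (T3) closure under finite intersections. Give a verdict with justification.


τ is NOT a topology on X.

Axiom (T1): ∅ ∈ τ? Yes; X ∈ τ? Yes.
Axiom (T2/T3): check pairwise unions and intersections of members of τ.
Counterexample for (T3): {22, 23, 25} ∩ {21, 23, 25, 26} = {23, 25} ∉ τ. Therefore τ is NOT a topology.


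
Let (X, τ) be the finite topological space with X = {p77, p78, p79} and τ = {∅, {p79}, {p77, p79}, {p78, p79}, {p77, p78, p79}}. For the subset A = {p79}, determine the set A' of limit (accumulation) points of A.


A' = {p77, p78}

For each x ∈ X, list the open sets U ∈ τ with x ∈ U, then check whether U ∩ (A ∖ {x}) ≠ ∅ for every such U.
  x = p77: opens ∋ x are {p77, p79}, {p77, p78, p79}; each meets A ∖ {p77}, so x IS a limit point.
  x = p78: opens ∋ x are {p78, p79}, {p77, p78, p79}; each meets A ∖ {p78}, so x IS a limit point.
  x = p79: open {p79} ∋ x has {p79} ∩ (A ∖ {p79}) = ∅, so x is NOT a limit point.
Collecting: A' = {p77, p78}.


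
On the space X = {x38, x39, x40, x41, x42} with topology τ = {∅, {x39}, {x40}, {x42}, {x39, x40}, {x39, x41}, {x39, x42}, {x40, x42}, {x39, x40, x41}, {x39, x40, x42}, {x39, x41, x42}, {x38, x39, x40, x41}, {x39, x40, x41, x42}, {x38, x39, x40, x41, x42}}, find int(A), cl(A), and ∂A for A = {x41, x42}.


int(A) = {x42}, cl(A) = {x38, x41, x42}, ∂A = {x38, x41}.

Closed sets in (X, τ) are complements of opens:
  closed(X, τ) = {∅, {x38}, {x42}, {x38, x40}, {x38, x41}, {x38, x42}, {x38, x39, x41}, {x38, x40, x41}, {x38, x40, x42}, {x38, x41, x42}, {x38, x39, x40, x41}, {x38, x39, x41, x42}, {x38, x40, x41, x42}, {x38, x39, x40, x41, x42}}.
int(A) = ⋃ {U ∈ τ : U ⊆ A}. Opens contained in A: ∅, {x42}.
Taking the union of these: int(A) = {x42}.
cl(A) = ⋂ {C closed : A ⊆ C}. Closed sets containing A: {x38, x41, x42}, {x38, x39, x41, x42}, {x38, x40, x41, x42}, {x38, x39, x40, x41, x42}.
Intersecting these: cl(A) = {x38, x41, x42}.
∂A = cl(A) ∖ int(A) = {x38, x41, x42} ∖ {x42} = {x38, x41}.


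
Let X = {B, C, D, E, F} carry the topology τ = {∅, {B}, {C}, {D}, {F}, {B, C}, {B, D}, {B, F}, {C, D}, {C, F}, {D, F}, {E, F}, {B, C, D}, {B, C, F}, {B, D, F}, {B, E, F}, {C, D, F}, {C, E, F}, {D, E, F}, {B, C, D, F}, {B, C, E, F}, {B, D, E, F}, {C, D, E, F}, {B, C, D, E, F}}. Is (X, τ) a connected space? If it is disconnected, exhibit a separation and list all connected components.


(X, τ) is disconnected; components = [{B}, {C}, {D}, {E, F}].

Find clopen sets (U ∈ τ with X ∖ U ∈ τ):
  U = ∅, X ∖ U = {B, C, D, E, F} — both open, so U is clopen.
  U = {B}, X ∖ U = {C, D, E, F} — both open, so U is clopen.
  U = {C}, X ∖ U = {B, D, E, F} — both open, so U is clopen.
  U = {D}, X ∖ U = {B, C, E, F} — both open, so U is clopen.
  U = {B, C}, X ∖ U = {D, E, F} — both open, so U is clopen.
  U = {B, D}, X ∖ U = {C, E, F} — both open, so U is clopen.
  U = {C, D}, X ∖ U = {B, E, F} — both open, so U is clopen.
  U = {E, F}, X ∖ U = {B, C, D} — both open, so U is clopen.
  U = {B, C, D}, X ∖ U = {E, F} — both open, so U is clopen.
  U = {B, E, F}, X ∖ U = {C, D} — both open, so U is clopen.
  U = {C, E, F}, X ∖ U = {B, D} — both open, so U is clopen.
  U = {D, E, F}, X ∖ U = {B, C} — both open, so U is clopen.
  U = {B, C, E, F}, X ∖ U = {D} — both open, so U is clopen.
  U = {B, D, E, F}, X ∖ U = {C} — both open, so U is clopen.
  U = {C, D, E, F}, X ∖ U = {B} — both open, so U is clopen.
  U = {B, C, D, E, F}, X ∖ U = ∅ — both open, so U is clopen.
Nontrivial clopen(s) exist: e.g. {D}. So (X, τ) is disconnected.
Compute connected components by grouping points that agree on all clopens:
  component: {B}
  component: {C}
  component: {D}
  component: {E, F}


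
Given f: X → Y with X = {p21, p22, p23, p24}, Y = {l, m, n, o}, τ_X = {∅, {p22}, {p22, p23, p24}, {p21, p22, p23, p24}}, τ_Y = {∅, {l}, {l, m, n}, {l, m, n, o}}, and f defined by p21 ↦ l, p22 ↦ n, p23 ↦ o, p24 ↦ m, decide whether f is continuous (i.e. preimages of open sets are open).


f is NOT continuous.

Compute f^{-1}(U) for each U ∈ τ_Y:
  U = ∅: f^{-1}(U) = ∅ ∈ τ_X ✓.
  U = {l}: f^{-1}(U) = {p21} ∉ τ_X ✗.
  U = {l, m, n}: f^{-1}(U) = {p21, p22, p24} ∉ τ_X ✗.
  U = {l, m, n, o}: f^{-1}(U) = {p21, p22, p23, p24} ∈ τ_X ✓.
Found U = {l} with f^{-1}(U) = {p21} not in τ_X. Therefore f is NOT continuous.


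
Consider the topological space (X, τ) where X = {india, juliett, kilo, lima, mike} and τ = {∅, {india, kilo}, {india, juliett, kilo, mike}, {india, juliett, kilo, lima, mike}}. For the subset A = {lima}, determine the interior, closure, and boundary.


int(A) = ∅, cl(A) = {lima}, ∂A = {lima}.

Closed sets in (X, τ) are complements of opens:
  closed(X, τ) = {∅, {lima}, {juliett, lima, mike}, {india, juliett, kilo, lima, mike}}.
int(A) = ⋃ {U ∈ τ : U ⊆ A}. Opens contained in A: ∅.
Taking the union of these: int(A) = ∅.
cl(A) = ⋂ {C closed : A ⊆ C}. Closed sets containing A: {lima}, {juliett, lima, mike}, {india, juliett, kilo, lima, mike}.
Intersecting these: cl(A) = {lima}.
∂A = cl(A) ∖ int(A) = {lima} ∖ ∅ = {lima}.


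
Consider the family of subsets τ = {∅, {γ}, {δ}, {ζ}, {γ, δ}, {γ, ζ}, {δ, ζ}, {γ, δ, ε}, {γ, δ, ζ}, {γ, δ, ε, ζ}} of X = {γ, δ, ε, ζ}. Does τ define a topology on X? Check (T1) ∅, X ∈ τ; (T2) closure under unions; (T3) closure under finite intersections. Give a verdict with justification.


τ IS a topology on X.

Axiom (T1): ∅ ∈ τ? Yes; X ∈ τ? Yes.
Axiom (T2/T3): check pairwise unions and intersections of members of τ.
All pairwise intersections and unions checked — each lies in τ. Therefore τ satisfies (T1), (T2), (T3): it IS a topology on X.


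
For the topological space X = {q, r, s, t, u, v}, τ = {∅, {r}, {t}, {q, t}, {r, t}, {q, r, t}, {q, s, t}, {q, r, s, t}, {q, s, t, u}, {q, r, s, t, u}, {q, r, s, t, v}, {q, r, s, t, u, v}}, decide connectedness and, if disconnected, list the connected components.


(X, τ) is connected.

Find clopen sets (U ∈ τ with X ∖ U ∈ τ):
  U = ∅, X ∖ U = {q, r, s, t, u, v} — both open, so U is clopen.
  U = {q, r, s, t, u, v}, X ∖ U = ∅ — both open, so U is clopen.
Only trivial clopens (∅ and X) exist, so (X, τ) is connected.
Compute connected components by grouping points that agree on all clopens:
  component: {q, r, s, t, u, v}


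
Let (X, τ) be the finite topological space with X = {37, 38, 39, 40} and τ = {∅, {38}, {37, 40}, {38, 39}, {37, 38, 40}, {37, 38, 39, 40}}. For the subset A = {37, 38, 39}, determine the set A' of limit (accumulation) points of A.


A' = {39, 40}

For each x ∈ X, list the open sets U ∈ τ with x ∈ U, then check whether U ∩ (A ∖ {x}) ≠ ∅ for every such U.
  x = 37: open {37, 40} ∋ x has {37, 40} ∩ (A ∖ {37}) = ∅, so x is NOT a limit point.
  x = 38: open {38} ∋ x has {38} ∩ (A ∖ {38}) = ∅, so x is NOT a limit point.
  x = 39: opens ∋ x are {38, 39}, {37, 38, 39, 40}; each meets A ∖ {39}, so x IS a limit point.
  x = 40: opens ∋ x are {37, 40}, {37, 38, 40}, {37, 38, 39, 40}; each meets A ∖ {40}, so x IS a limit point.
Collecting: A' = {39, 40}.
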